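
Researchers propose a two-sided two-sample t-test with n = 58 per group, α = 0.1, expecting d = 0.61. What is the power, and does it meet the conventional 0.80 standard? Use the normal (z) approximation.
Power ≈ 0.95; the study is adequately powered (power ≥ 0.80)

Power calculation (two-sample t-test, normal approximation):
z_β = d · √(n/2) - z_{α/2}
z_β = 0.61 · √(58/2) - 1.645
z_β = 0.61 · 5.385 - 1.645
z_β = 1.640

Power = Φ(z_β) = Φ(1.640) ≈ 0.950

Effect size d = 0.61 is medium by Cohen's convention (0.2/0.5/0.8).

Threshold: power ≥ 0.80 is conventionally adequate.
Power ≈ 0.95 → the study is adequately powered (power ≥ 0.80).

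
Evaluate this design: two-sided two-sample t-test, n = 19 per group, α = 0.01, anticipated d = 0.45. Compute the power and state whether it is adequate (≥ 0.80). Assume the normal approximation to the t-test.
Power ≈ 0.12; the study is underpowered (power < 0.80)

Power calculation (two-sample t-test, normal approximation):
z_β = d · √(n/2) - z_{α/2}
z_β = 0.45 · √(19/2) - 2.576
z_β = 0.45 · 3.082 - 2.576
z_β = -1.189

Power = Φ(z_β) = Φ(-1.189) ≈ 0.117

Effect size d = 0.45 is small by Cohen's convention (0.2/0.5/0.8).

Threshold: power ≥ 0.80 is conventionally adequate.
Power ≈ 0.12 → the study is underpowered (power < 0.80).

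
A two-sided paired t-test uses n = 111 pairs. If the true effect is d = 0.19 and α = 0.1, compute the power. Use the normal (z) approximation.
Power ≈ 0.64

Power calculation (paired t-test, normal approximation):
z_β = d · √n - z_{α/2}
z_β = 0.19 · √111 - 1.645
z_β = 0.19 · 10.536 - 1.645
z_β = 0.357

Power = Φ(z_β) = Φ(0.357) ≈ 0.639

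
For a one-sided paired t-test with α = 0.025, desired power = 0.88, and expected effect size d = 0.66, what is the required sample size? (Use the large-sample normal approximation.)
n = 23 pairs

Sample size formula (paired t-test, normal approximation):
n = ((z_α + z_β) / d)²

z_α = 1.960 (for α = 0.025, one-sided)
z_β = 1.175 (for power = 0.88)
d = 0.66

n = ((1.960 + 1.175) / 0.66)²
n = (4.750)²
n ≈ 22.56
Round up to the next whole number: n = 23 pairs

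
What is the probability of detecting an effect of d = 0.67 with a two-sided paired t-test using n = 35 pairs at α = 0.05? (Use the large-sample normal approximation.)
Power ≈ 0.98

Power calculation (paired t-test, normal approximation):
z_β = d · √n - z_{α/2}
z_β = 0.67 · √35 - 1.960
z_β = 0.67 · 5.916 - 1.960
z_β = 2.004

Power = Φ(z_β) = Φ(2.004) ≈ 0.977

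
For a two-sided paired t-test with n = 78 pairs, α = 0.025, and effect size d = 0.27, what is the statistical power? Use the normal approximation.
Power ≈ 0.56

Power calculation (paired t-test, normal approximation):
z_β = d · √n - z_{α/2}
z_β = 0.27 · √78 - 2.241
z_β = 0.27 · 8.832 - 2.241
z_β = 0.143

Power = Φ(z_β) = Φ(0.143) ≈ 0.557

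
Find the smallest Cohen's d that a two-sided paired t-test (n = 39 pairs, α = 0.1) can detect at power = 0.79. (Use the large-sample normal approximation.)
d ≈ 0.39

Minimum detectable effect (paired t-test, normal approximation):
d = (z_{α/2} + z_β) / √n
d = (1.645 + 0.806) / √39
d = 2.451 / 6.245
d ≈ 0.39

By Cohen's convention (0.2 small / 0.5 medium / 0.8 large): small effect.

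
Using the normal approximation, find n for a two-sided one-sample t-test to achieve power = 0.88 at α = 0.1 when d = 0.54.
n = 28

Sample size formula (one-sample t-test, normal approximation):
n = ((z_{α/2} + z_β) / d)²

z_{α/2} = 1.645 (for α = 0.1, two-sided)
z_β = 1.175 (for power = 0.88)
d = 0.54

n = ((1.645 + 1.175) / 0.54)²
n = (5.222)²
n ≈ 27.27
Round up to the next whole number: n = 28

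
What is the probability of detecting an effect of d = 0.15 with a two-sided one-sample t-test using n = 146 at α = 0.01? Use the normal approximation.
Power ≈ 0.22

Power calculation (one-sample t-test, normal approximation):
z_β = d · √n - z_{α/2}
z_β = 0.15 · √146 - 2.576
z_β = 0.15 · 12.083 - 2.576
z_β = -0.763

Power = Φ(z_β) = Φ(-0.763) ≈ 0.223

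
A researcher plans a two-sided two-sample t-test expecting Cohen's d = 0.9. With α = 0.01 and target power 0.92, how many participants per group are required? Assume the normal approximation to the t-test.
n = 40 per group

Sample size formula (two-sample t-test, normal approximation):
n = 2 · ((z_{α/2} + z_β) / d)²

z_{α/2} = 2.576 (for α = 0.01, two-sided)
z_β = 1.405 (for power = 0.92)
d = 0.9

n = 2 · ((2.576 + 1.405) / 0.9)²
n = 2 · (4.423)²
n ≈ 39.13
Round up to the next whole number: n = 40 per group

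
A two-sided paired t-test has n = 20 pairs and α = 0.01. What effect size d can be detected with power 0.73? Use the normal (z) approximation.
d ≈ 0.71

Minimum detectable effect (paired t-test, normal approximation):
d = (z_{α/2} + z_β) / √n
d = (2.576 + 0.613) / √20
d = 3.189 / 4.472
d ≈ 0.71

By Cohen's convention (0.2 small / 0.5 medium / 0.8 large): medium effect.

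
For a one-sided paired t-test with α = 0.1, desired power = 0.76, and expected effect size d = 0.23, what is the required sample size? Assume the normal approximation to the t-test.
n = 75 pairs

Sample size formula (paired t-test, normal approximation):
n = ((z_α + z_β) / d)²

z_α = 1.282 (for α = 0.1, one-sided)
z_β = 0.706 (for power = 0.76)
d = 0.23

n = ((1.282 + 0.706) / 0.23)²
n = (8.643)²
n ≈ 74.70
Round up to the next whole number: n = 75 pairs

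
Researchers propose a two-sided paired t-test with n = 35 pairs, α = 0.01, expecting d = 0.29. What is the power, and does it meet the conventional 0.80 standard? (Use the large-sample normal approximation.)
Power ≈ 0.19; the study is underpowered (power < 0.80)

Power calculation (paired t-test, normal approximation):
z_β = d · √n - z_{α/2}
z_β = 0.29 · √35 - 2.576
z_β = 0.29 · 5.916 - 2.576
z_β = -0.860

Power = Φ(z_β) = Φ(-0.860) ≈ 0.195

Effect size d = 0.29 is small by Cohen's convention (0.2/0.5/0.8).

Threshold: power ≥ 0.80 is conventionally adequate.
Power ≈ 0.19 → the study is underpowered (power < 0.80).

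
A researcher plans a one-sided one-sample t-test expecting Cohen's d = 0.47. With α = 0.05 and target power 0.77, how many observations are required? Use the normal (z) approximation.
n = 26

Sample size formula (one-sample t-test, normal approximation):
n = ((z_α + z_β) / d)²

z_α = 1.645 (for α = 0.05, one-sided)
z_β = 0.739 (for power = 0.77)
d = 0.47

n = ((1.645 + 0.739) / 0.47)²
n = (5.072)²
n ≈ 25.73
Round up to the next whole number: n = 26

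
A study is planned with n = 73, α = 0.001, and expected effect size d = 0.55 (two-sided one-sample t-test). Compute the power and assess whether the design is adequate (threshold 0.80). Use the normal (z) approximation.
Power ≈ 0.92; the study is adequately powered (power ≥ 0.80)

Power calculation (one-sample t-test, normal approximation):
z_β = d · √n - z_{α/2}
z_β = 0.55 · √73 - 3.291
z_β = 0.55 · 8.544 - 3.291
z_β = 1.409

Power = Φ(z_β) = Φ(1.409) ≈ 0.921

Effect size d = 0.55 is medium by Cohen's convention (0.2/0.5/0.8).

Threshold: power ≥ 0.80 is conventionally adequate.
Power ≈ 0.92 → the study is adequately powered (power ≥ 0.80).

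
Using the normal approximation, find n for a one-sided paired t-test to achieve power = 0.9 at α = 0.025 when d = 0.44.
n = 55 pairs

Sample size formula (paired t-test, normal approximation):
n = ((z_α + z_β) / d)²

z_α = 1.960 (for α = 0.025, one-sided)
z_β = 1.282 (for power = 0.9)
d = 0.44

n = ((1.960 + 1.282) / 0.44)²
n = (7.368)²
n ≈ 54.29
Round up to the next whole number: n = 55 pairs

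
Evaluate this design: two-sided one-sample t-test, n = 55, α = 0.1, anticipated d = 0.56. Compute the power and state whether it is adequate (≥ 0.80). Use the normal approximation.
Power ≈ 0.99; the study is adequately powered (power ≥ 0.80)

Power calculation (one-sample t-test, normal approximation):
z_β = d · √n - z_{α/2}
z_β = 0.56 · √55 - 1.645
z_β = 0.56 · 7.416 - 1.645
z_β = 2.508

Power = Φ(z_β) = Φ(2.508) ≈ 0.994

Effect size d = 0.56 is medium by Cohen's convention (0.2/0.5/0.8).

Threshold: power ≥ 0.80 is conventionally adequate.
Power ≈ 0.99 → the study is adequately powered (power ≥ 0.80).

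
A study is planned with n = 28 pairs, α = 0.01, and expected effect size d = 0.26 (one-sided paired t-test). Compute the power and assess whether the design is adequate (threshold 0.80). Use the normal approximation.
Power ≈ 0.17; the study is underpowered (power < 0.80)

Power calculation (paired t-test, normal approximation):
z_β = d · √n - z_α
z_β = 0.26 · √28 - 2.326
z_β = 0.26 · 5.292 - 2.326
z_β = -0.951

Power = Φ(z_β) = Φ(-0.951) ≈ 0.171

Effect size d = 0.26 is small by Cohen's convention (0.2/0.5/0.8).

Threshold: power ≥ 0.80 is conventionally adequate.
Power ≈ 0.17 → the study is underpowered (power < 0.80).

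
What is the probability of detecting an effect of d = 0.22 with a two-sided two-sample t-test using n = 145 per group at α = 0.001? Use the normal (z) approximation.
Power ≈ 0.08

Power calculation (two-sample t-test, normal approximation):
z_β = d · √(n/2) - z_{α/2}
z_β = 0.22 · √(145/2) - 3.291
z_β = 0.22 · 8.515 - 3.291
z_β = -1.417

Power = Φ(z_β) = Φ(-1.417) ≈ 0.078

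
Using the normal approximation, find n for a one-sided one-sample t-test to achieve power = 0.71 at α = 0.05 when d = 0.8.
n = 8

Sample size formula (one-sample t-test, normal approximation):
n = ((z_α + z_β) / d)²

z_α = 1.645 (for α = 0.05, one-sided)
z_β = 0.553 (for power = 0.71)
d = 0.8

n = ((1.645 + 0.553) / 0.8)²
n = (2.748)²
n ≈ 7.55
Round up to the next whole number: n = 8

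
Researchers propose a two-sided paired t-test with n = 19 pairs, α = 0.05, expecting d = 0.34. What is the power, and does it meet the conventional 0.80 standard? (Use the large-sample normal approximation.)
Power ≈ 0.32; the study is underpowered (power < 0.80)

Power calculation (paired t-test, normal approximation):
z_β = d · √n - z_{α/2}
z_β = 0.34 · √19 - 1.960
z_β = 0.34 · 4.359 - 1.960
z_β = -0.478

Power = Φ(z_β) = Φ(-0.478) ≈ 0.316

Effect size d = 0.34 is small by Cohen's convention (0.2/0.5/0.8).

Threshold: power ≥ 0.80 is conventionally adequate.
Power ≈ 0.32 → the study is underpowered (power < 0.80).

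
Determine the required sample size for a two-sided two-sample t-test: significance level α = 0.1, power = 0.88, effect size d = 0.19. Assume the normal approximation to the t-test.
n = 441 per group

Sample size formula (two-sample t-test, normal approximation):
n = 2 · ((z_{α/2} + z_β) / d)²

z_{α/2} = 1.645 (for α = 0.1, two-sided)
z_β = 1.175 (for power = 0.88)
d = 0.19

n = 2 · ((1.645 + 1.175) / 0.19)²
n = 2 · (14.842)²
n ≈ 440.57
Round up to the next whole number: n = 441 per group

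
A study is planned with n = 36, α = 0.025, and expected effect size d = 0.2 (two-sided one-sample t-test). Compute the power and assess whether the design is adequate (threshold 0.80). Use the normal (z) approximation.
Power ≈ 0.15; the study is underpowered (power < 0.80)

Power calculation (one-sample t-test, normal approximation):
z_β = d · √n - z_{α/2}
z_β = 0.2 · √36 - 2.241
z_β = 0.2 · 6.000 - 2.241
z_β = -1.041

Power = Φ(z_β) = Φ(-1.041) ≈ 0.149

Effect size d = 0.2 is small by Cohen's convention (0.2/0.5/0.8).

Threshold: power ≥ 0.80 is conventionally adequate.
Power ≈ 0.15 → the study is underpowered (power < 0.80).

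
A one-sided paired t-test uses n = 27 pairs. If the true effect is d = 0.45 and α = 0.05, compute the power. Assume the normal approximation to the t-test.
Power ≈ 0.76

Power calculation (paired t-test, normal approximation):
z_β = d · √n - z_α
z_β = 0.45 · √27 - 1.645
z_β = 0.45 · 5.196 - 1.645
z_β = 0.693

Power = Φ(z_β) = Φ(0.693) ≈ 0.756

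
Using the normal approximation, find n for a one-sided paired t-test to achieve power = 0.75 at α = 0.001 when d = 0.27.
n = 195 pairs

Sample size formula (paired t-test, normal approximation):
n = ((z_α + z_β) / d)²

z_α = 3.090 (for α = 0.001, one-sided)
z_β = 0.674 (for power = 0.75)
d = 0.27

n = ((3.090 + 0.674) / 0.27)²
n = (13.941)²
n ≈ 194.35
Round up to the next whole number: n = 195 pairs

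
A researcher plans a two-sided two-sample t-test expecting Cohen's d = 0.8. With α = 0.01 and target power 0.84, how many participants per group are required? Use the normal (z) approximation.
n = 40 per group

Sample size formula (two-sample t-test, normal approximation):
n = 2 · ((z_{α/2} + z_β) / d)²

z_{α/2} = 2.576 (for α = 0.01, two-sided)
z_β = 0.994 (for power = 0.84)
d = 0.8

n = 2 · ((2.576 + 0.994) / 0.8)²
n = 2 · (4.463)²
n ≈ 39.84
Round up to the next whole number: n = 40 per group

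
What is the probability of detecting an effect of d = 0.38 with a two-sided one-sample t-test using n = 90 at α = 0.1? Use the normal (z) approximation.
Power ≈ 0.98

Power calculation (one-sample t-test, normal approximation):
z_β = d · √n - z_{α/2}
z_β = 0.38 · √90 - 1.645
z_β = 0.38 · 9.487 - 1.645
z_β = 1.960

Power = Φ(z_β) = Φ(1.960) ≈ 0.975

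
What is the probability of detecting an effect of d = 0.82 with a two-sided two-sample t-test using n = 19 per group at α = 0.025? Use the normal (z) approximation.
Power ≈ 0.61

Power calculation (two-sample t-test, normal approximation):
z_β = d · √(n/2) - z_{α/2}
z_β = 0.82 · √(19/2) - 2.241
z_β = 0.82 · 3.082 - 2.241
z_β = 0.286

Power = Φ(z_β) = Φ(0.286) ≈ 0.613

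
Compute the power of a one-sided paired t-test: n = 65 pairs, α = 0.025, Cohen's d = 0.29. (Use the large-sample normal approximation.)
Power ≈ 0.65

Power calculation (paired t-test, normal approximation):
z_β = d · √n - z_α
z_β = 0.29 · √65 - 1.960
z_β = 0.29 · 8.062 - 1.960
z_β = 0.378

Power = Φ(z_β) = Φ(0.378) ≈ 0.647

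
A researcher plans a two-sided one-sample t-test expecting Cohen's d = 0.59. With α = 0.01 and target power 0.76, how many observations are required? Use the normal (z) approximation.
n = 31

Sample size formula (one-sample t-test, normal approximation):
n = ((z_{α/2} + z_β) / d)²

z_{α/2} = 2.576 (for α = 0.01, two-sided)
z_β = 0.706 (for power = 0.76)
d = 0.59

n = ((2.576 + 0.706) / 0.59)²
n = (5.563)²
n ≈ 30.95
Round up to the next whole number: n = 31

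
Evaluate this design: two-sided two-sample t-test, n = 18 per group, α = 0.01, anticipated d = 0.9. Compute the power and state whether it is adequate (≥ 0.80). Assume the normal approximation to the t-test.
Power ≈ 0.55; the study is underpowered (power < 0.80)

Power calculation (two-sample t-test, normal approximation):
z_β = d · √(n/2) - z_{α/2}
z_β = 0.9 · √(18/2) - 2.576
z_β = 0.9 · 3.000 - 2.576
z_β = 0.124

Power = Φ(z_β) = Φ(0.124) ≈ 0.549

Effect size d = 0.9 is large by Cohen's convention (0.2/0.5/0.8).

Threshold: power ≥ 0.80 is conventionally adequate.
Power ≈ 0.55 → the study is underpowered (power < 0.80).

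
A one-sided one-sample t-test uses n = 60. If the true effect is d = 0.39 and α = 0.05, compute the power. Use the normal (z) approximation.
Power ≈ 0.92

Power calculation (one-sample t-test, normal approximation):
z_β = d · √n - z_α
z_β = 0.39 · √60 - 1.645
z_β = 0.39 · 7.746 - 1.645
z_β = 1.376

Power = Φ(z_β) = Φ(1.376) ≈ 0.916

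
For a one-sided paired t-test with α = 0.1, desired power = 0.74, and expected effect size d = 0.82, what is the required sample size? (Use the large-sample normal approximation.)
n = 6 pairs

Sample size formula (paired t-test, normal approximation):
n = ((z_α + z_β) / d)²

z_α = 1.282 (for α = 0.1, one-sided)
z_β = 0.643 (for power = 0.74)
d = 0.82

n = ((1.282 + 0.643) / 0.82)²
n = (2.348)²
n ≈ 5.51
Round up to the next whole number: n = 6 pairs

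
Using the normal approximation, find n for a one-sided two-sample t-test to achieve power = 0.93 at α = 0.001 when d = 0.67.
n = 93 per group

Sample size formula (two-sample t-test, normal approximation):
n = 2 · ((z_α + z_β) / d)²

z_α = 3.090 (for α = 0.001, one-sided)
z_β = 1.476 (for power = 0.93)
d = 0.67

n = 2 · ((3.090 + 1.476) / 0.67)²
n = 2 · (6.815)²
n ≈ 92.89
Round up to the next whole number: n = 93 per group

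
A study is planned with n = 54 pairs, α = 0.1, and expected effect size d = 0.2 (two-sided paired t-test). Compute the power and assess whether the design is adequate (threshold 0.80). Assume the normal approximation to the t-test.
Power ≈ 0.43; the study is underpowered (power < 0.80)

Power calculation (paired t-test, normal approximation):
z_β = d · √n - z_{α/2}
z_β = 0.2 · √54 - 1.645
z_β = 0.2 · 7.348 - 1.645
z_β = -0.175

Power = Φ(z_β) = Φ(-0.175) ≈ 0.430

Effect size d = 0.2 is small by Cohen's convention (0.2/0.5/0.8).

Threshold: power ≥ 0.80 is conventionally adequate.
Power ≈ 0.43 → the study is underpowered (power < 0.80).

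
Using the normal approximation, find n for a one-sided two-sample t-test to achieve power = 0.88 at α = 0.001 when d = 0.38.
n = 252 per group

Sample size formula (two-sample t-test, normal approximation):
n = 2 · ((z_α + z_β) / d)²

z_α = 3.090 (for α = 0.001, one-sided)
z_β = 1.175 (for power = 0.88)
d = 0.38

n = 2 · ((3.090 + 1.175) / 0.38)²
n = 2 · (11.224)²
n ≈ 251.96
Round up to the next whole number: n = 252 per group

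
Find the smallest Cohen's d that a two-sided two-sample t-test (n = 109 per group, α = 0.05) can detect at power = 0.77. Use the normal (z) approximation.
d ≈ 0.37

Minimum detectable effect (two-sample t-test, normal approximation):
d = (z_{α/2} + z_β) / √(n/2)
d = (1.960 + 0.739) / √(109/2)
d = 2.699 / 7.382
d ≈ 0.37

By Cohen's convention (0.2 small / 0.5 medium / 0.8 large): small effect.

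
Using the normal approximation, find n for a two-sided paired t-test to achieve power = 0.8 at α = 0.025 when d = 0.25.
n = 153 pairs

Sample size formula (paired t-test, normal approximation):
n = ((z_{α/2} + z_β) / d)²

z_{α/2} = 2.241 (for α = 0.025, two-sided)
z_β = 0.842 (for power = 0.8)
d = 0.25

n = ((2.241 + 0.842) / 0.25)²
n = (12.332)²
n ≈ 152.08
Round up to the next whole number: n = 153 pairs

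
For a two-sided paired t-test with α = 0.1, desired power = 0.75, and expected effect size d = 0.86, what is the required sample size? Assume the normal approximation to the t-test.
n = 8 pairs

Sample size formula (paired t-test, normal approximation):
n = ((z_{α/2} + z_β) / d)²

z_{α/2} = 1.645 (for α = 0.1, two-sided)
z_β = 0.674 (for power = 0.75)
d = 0.86

n = ((1.645 + 0.674) / 0.86)²
n = (2.697)²
n ≈ 7.27
Round up to the next whole number: n = 8 pairs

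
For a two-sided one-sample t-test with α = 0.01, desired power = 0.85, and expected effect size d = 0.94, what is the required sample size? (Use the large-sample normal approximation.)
n = 15

Sample size formula (one-sample t-test, normal approximation):
n = ((z_{α/2} + z_β) / d)²

z_{α/2} = 2.576 (for α = 0.01, two-sided)
z_β = 1.036 (for power = 0.85)
d = 0.94

n = ((2.576 + 1.036) / 0.94)²
n = (3.843)²
n ≈ 14.77
Round up to the next whole number: n = 15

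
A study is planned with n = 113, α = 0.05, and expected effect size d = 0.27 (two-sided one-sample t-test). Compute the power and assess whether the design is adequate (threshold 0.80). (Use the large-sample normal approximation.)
Power ≈ 0.82; the study is adequately powered (power ≥ 0.80)

Power calculation (one-sample t-test, normal approximation):
z_β = d · √n - z_{α/2}
z_β = 0.27 · √113 - 1.960
z_β = 0.27 · 10.630 - 1.960
z_β = 0.910

Power = Φ(z_β) = Φ(0.910) ≈ 0.819

Effect size d = 0.27 is small by Cohen's convention (0.2/0.5/0.8).

Threshold: power ≥ 0.80 is conventionally adequate.
Power ≈ 0.82 → the study is adequately powered (power ≥ 0.80).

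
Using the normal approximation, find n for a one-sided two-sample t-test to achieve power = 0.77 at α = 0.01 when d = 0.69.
n = 40 per group

Sample size formula (two-sample t-test, normal approximation):
n = 2 · ((z_α + z_β) / d)²

z_α = 2.326 (for α = 0.01, one-sided)
z_β = 0.739 (for power = 0.77)
d = 0.69

n = 2 · ((2.326 + 0.739) / 0.69)²
n = 2 · (4.442)²
n ≈ 39.46
Round up to the next whole number: n = 40 per group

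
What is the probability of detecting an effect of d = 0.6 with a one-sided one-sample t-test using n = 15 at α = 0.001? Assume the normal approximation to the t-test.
Power ≈ 0.22

Power calculation (one-sample t-test, normal approximation):
z_β = d · √n - z_α
z_β = 0.6 · √15 - 3.090
z_β = 0.6 · 3.873 - 3.090
z_β = -0.766

Power = Φ(z_β) = Φ(-0.766) ≈ 0.222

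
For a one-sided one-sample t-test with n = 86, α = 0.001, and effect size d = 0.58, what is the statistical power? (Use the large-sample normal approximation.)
Power ≈ 0.99

Power calculation (one-sample t-test, normal approximation):
z_β = d · √n - z_α
z_β = 0.58 · √86 - 3.090
z_β = 0.58 · 9.274 - 3.090
z_β = 2.288

Power = Φ(z_β) = Φ(2.288) ≈ 0.989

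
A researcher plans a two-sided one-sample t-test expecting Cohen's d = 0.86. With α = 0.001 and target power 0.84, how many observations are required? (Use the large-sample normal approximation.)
n = 25

Sample size formula (one-sample t-test, normal approximation):
n = ((z_{α/2} + z_β) / d)²

z_{α/2} = 3.291 (for α = 0.001, two-sided)
z_β = 0.994 (for power = 0.84)
d = 0.86

n = ((3.291 + 0.994) / 0.86)²
n = (4.983)²
n ≈ 24.83
Round up to the next whole number: n = 25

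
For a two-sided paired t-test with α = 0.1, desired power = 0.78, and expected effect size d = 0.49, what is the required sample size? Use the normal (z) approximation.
n = 25 pairs

Sample size formula (paired t-test, normal approximation):
n = ((z_{α/2} + z_β) / d)²

z_{α/2} = 1.645 (for α = 0.1, two-sided)
z_β = 0.772 (for power = 0.78)
d = 0.49

n = ((1.645 + 0.772) / 0.49)²
n = (4.933)²
n ≈ 24.33
Round up to the next whole number: n = 25 pairs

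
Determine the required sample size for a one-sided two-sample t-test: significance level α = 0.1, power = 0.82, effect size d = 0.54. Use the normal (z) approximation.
n = 34 per group

Sample size formula (two-sample t-test, normal approximation):
n = 2 · ((z_α + z_β) / d)²

z_α = 1.282 (for α = 0.1, one-sided)
z_β = 0.915 (for power = 0.82)
d = 0.54

n = 2 · ((1.282 + 0.915) / 0.54)²
n = 2 · (4.069)²
n ≈ 33.11
Round up to the next whole number: n = 34 per group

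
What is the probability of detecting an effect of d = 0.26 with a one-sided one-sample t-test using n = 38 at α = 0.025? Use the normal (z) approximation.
Power ≈ 0.36

Power calculation (one-sample t-test, normal approximation):
z_β = d · √n - z_α
z_β = 0.26 · √38 - 1.960
z_β = 0.26 · 6.164 - 1.960
z_β = -0.357

Power = Φ(z_β) = Φ(-0.357) ≈ 0.360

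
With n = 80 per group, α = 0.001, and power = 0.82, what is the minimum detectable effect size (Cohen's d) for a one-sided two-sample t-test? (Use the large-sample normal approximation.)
d ≈ 0.63

Minimum detectable effect (two-sample t-test, normal approximation):
d = (z_α + z_β) / √(n/2)
d = (3.090 + 0.915) / √(80/2)
d = 4.006 / 6.325
d ≈ 0.63

By Cohen's convention (0.2 small / 0.5 medium / 0.8 large): medium effect.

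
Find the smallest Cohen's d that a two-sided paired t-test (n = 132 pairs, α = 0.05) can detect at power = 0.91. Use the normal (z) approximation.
d ≈ 0.29

Minimum detectable effect (paired t-test, normal approximation):
d = (z_{α/2} + z_β) / √n
d = (1.960 + 1.341) / √132
d = 3.301 / 11.489
d ≈ 0.29

By Cohen's convention (0.2 small / 0.5 medium / 0.8 large): small effect.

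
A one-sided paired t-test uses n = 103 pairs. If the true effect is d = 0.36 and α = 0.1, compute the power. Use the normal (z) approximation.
Power ≈ 0.99

Power calculation (paired t-test, normal approximation):
z_β = d · √n - z_α
z_β = 0.36 · √103 - 1.282
z_β = 0.36 · 10.149 - 1.282
z_β = 2.372

Power = Φ(z_β) = Φ(2.372) ≈ 0.991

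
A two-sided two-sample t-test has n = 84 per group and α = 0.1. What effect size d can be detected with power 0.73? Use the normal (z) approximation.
d ≈ 0.35

Minimum detectable effect (two-sample t-test, normal approximation):
d = (z_{α/2} + z_β) / √(n/2)
d = (1.645 + 0.613) / √(84/2)
d = 2.258 / 6.481
d ≈ 0.35

By Cohen's convention (0.2 small / 0.5 medium / 0.8 large): small effect.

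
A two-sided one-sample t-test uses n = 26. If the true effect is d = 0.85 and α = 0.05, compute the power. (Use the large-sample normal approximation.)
Power ≈ 0.99

Power calculation (one-sample t-test, normal approximation):
z_β = d · √n - z_{α/2}
z_β = 0.85 · √26 - 1.960
z_β = 0.85 · 5.099 - 1.960
z_β = 2.374

Power = Φ(z_β) = Φ(2.374) ≈ 0.991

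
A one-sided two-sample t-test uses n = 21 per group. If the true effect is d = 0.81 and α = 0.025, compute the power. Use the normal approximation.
Power ≈ 0.75

Power calculation (two-sample t-test, normal approximation):
z_β = d · √(n/2) - z_α
z_β = 0.81 · √(21/2) - 1.960
z_β = 0.81 · 3.240 - 1.960
z_β = 0.665

Power = Φ(z_β) = Φ(0.665) ≈ 0.747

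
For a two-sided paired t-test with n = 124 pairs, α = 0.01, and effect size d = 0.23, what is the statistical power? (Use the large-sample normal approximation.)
Power ≈ 0.49

Power calculation (paired t-test, normal approximation):
z_β = d · √n - z_{α/2}
z_β = 0.23 · √124 - 2.576
z_β = 0.23 · 11.136 - 2.576
z_β = -0.015

Power = Φ(z_β) = Φ(-0.015) ≈ 0.494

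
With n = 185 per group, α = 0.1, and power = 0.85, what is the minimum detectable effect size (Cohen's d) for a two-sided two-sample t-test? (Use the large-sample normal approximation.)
d ≈ 0.28

Minimum detectable effect (two-sample t-test, normal approximation):
d = (z_{α/2} + z_β) / √(n/2)
d = (1.645 + 1.036) / √(185/2)
d = 2.681 / 9.618
d ≈ 0.28

By Cohen's convention (0.2 small / 0.5 medium / 0.8 large): small effect.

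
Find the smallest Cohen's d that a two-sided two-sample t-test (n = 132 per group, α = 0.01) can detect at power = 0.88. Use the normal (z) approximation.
d ≈ 0.46

Minimum detectable effect (two-sample t-test, normal approximation):
d = (z_{α/2} + z_β) / √(n/2)
d = (2.576 + 1.175) / √(132/2)
d = 3.751 / 8.124
d ≈ 0.46

By Cohen's convention (0.2 small / 0.5 medium / 0.8 large): small effect.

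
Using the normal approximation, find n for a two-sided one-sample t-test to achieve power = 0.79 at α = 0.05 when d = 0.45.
n = 38

Sample size formula (one-sample t-test, normal approximation):
n = ((z_{α/2} + z_β) / d)²

z_{α/2} = 1.960 (for α = 0.05, two-sided)
z_β = 0.806 (for power = 0.79)
d = 0.45

n = ((1.960 + 0.806) / 0.45)²
n = (6.147)²
n ≈ 37.79
Round up to the next whole number: n = 38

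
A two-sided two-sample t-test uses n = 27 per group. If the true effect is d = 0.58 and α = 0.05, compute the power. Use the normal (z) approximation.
Power ≈ 0.57

Power calculation (two-sample t-test, normal approximation):
z_β = d · √(n/2) - z_{α/2}
z_β = 0.58 · √(27/2) - 1.960
z_β = 0.58 · 3.674 - 1.960
z_β = 0.171

Power = Φ(z_β) = Φ(0.171) ≈ 0.568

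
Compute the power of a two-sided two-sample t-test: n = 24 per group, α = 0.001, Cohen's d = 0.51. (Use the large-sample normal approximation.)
Power ≈ 0.06

Power calculation (two-sample t-test, normal approximation):
z_β = d · √(n/2) - z_{α/2}
z_β = 0.51 · √(24/2) - 3.291
z_β = 0.51 · 3.464 - 3.291
z_β = -1.524

Power = Φ(z_β) = Φ(-1.524) ≈ 0.064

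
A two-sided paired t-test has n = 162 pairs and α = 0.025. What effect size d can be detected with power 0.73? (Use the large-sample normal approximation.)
d ≈ 0.22

Minimum detectable effect (paired t-test, normal approximation):
d = (z_{α/2} + z_β) / √n
d = (2.241 + 0.613) / √162
d = 2.854 / 12.728
d ≈ 0.22

By Cohen's convention (0.2 small / 0.5 medium / 0.8 large): small effect.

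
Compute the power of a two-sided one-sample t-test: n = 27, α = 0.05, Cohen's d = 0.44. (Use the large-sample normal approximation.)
Power ≈ 0.63

Power calculation (one-sample t-test, normal approximation):
z_β = d · √n - z_{α/2}
z_β = 0.44 · √27 - 1.960
z_β = 0.44 · 5.196 - 1.960
z_β = 0.326

Power = Φ(z_β) = Φ(0.326) ≈ 0.628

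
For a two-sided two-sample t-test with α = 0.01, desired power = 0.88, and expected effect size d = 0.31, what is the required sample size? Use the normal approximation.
n = 293 per group

Sample size formula (two-sample t-test, normal approximation):
n = 2 · ((z_{α/2} + z_β) / d)²

z_{α/2} = 2.576 (for α = 0.01, two-sided)
z_β = 1.175 (for power = 0.88)
d = 0.31

n = 2 · ((2.576 + 1.175) / 0.31)²
n = 2 · (12.100)²
n ≈ 292.82
Round up to the next whole number: n = 293 per group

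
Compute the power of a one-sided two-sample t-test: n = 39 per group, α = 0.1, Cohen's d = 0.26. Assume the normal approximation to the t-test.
Power ≈ 0.45

Power calculation (two-sample t-test, normal approximation):
z_β = d · √(n/2) - z_α
z_β = 0.26 · √(39/2) - 1.282
z_β = 0.26 · 4.416 - 1.282
z_β = -0.133

Power = Φ(z_β) = Φ(-0.133) ≈ 0.447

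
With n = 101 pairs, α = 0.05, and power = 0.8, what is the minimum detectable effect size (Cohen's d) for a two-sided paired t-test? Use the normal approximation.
d ≈ 0.28

Minimum detectable effect (paired t-test, normal approximation):
d = (z_{α/2} + z_β) / √n
d = (1.960 + 0.842) / √101
d = 2.802 / 10.050
d ≈ 0.28

By Cohen's convention (0.2 small / 0.5 medium / 0.8 large): small effect.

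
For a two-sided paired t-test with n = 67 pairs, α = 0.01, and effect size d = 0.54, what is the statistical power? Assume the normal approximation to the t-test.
Power ≈ 0.97

Power calculation (paired t-test, normal approximation):
z_β = d · √n - z_{α/2}
z_β = 0.54 · √67 - 2.576
z_β = 0.54 · 8.185 - 2.576
z_β = 1.844

Power = Φ(z_β) = Φ(1.844) ≈ 0.967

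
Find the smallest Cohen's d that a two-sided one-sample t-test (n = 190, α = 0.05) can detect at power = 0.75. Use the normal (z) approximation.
d ≈ 0.19

Minimum detectable effect (one-sample t-test, normal approximation):
d = (z_{α/2} + z_β) / √n
d = (1.960 + 0.674) / √190
d = 2.634 / 13.784
d ≈ 0.19

By Cohen's convention (0.2 small / 0.5 medium / 0.8 large): very small effect.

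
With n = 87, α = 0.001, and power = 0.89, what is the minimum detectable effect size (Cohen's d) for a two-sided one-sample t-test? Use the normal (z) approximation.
d ≈ 0.48

Minimum detectable effect (one-sample t-test, normal approximation):
d = (z_{α/2} + z_β) / √n
d = (3.291 + 1.227) / √87
d = 4.517 / 9.327
d ≈ 0.48

By Cohen's convention (0.2 small / 0.5 medium / 0.8 large): small effect.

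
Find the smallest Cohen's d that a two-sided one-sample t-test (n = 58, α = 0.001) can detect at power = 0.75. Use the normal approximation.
d ≈ 0.52

Minimum detectable effect (one-sample t-test, normal approximation):
d = (z_{α/2} + z_β) / √n
d = (3.291 + 0.674) / √58
d = 3.965 / 7.616
d ≈ 0.52

By Cohen's convention (0.2 small / 0.5 medium / 0.8 large): medium effect.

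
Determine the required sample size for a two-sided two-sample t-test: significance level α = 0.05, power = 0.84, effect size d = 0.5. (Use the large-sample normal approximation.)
n = 70 per group

Sample size formula (two-sample t-test, normal approximation):
n = 2 · ((z_{α/2} + z_β) / d)²

z_{α/2} = 1.960 (for α = 0.05, two-sided)
z_β = 0.994 (for power = 0.84)
d = 0.5

n = 2 · ((1.960 + 0.994) / 0.5)²
n = 2 · (5.908)²
n ≈ 69.81
Round up to the next whole number: n = 70 per group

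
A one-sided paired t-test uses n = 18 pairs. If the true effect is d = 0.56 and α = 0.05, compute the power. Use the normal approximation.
Power ≈ 0.77

Power calculation (paired t-test, normal approximation):
z_β = d · √n - z_α
z_β = 0.56 · √18 - 1.645
z_β = 0.56 · 4.243 - 1.645
z_β = 0.731

Power = Φ(z_β) = Φ(0.731) ≈ 0.768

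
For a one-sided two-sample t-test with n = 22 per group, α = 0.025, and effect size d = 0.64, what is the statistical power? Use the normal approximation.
Power ≈ 0.56

Power calculation (two-sample t-test, normal approximation):
z_β = d · √(n/2) - z_α
z_β = 0.64 · √(22/2) - 1.960
z_β = 0.64 · 3.317 - 1.960
z_β = 0.163

Power = Φ(z_β) = Φ(0.163) ≈ 0.565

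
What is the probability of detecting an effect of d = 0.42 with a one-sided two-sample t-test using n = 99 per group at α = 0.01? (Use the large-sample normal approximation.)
Power ≈ 0.74

Power calculation (two-sample t-test, normal approximation):
z_β = d · √(n/2) - z_α
z_β = 0.42 · √(99/2) - 2.326
z_β = 0.42 · 7.036 - 2.326
z_β = 0.629

Power = Φ(z_β) = Φ(0.629) ≈ 0.735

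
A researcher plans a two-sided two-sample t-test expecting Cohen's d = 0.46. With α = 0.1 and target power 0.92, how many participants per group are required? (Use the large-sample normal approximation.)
n = 88 per group

Sample size formula (two-sample t-test, normal approximation):
n = 2 · ((z_{α/2} + z_β) / d)²

z_{α/2} = 1.645 (for α = 0.1, two-sided)
z_β = 1.405 (for power = 0.92)
d = 0.46

n = 2 · ((1.645 + 1.405) / 0.46)²
n = 2 · (6.630)²
n ≈ 87.91
Round up to the next whole number: n = 88 per group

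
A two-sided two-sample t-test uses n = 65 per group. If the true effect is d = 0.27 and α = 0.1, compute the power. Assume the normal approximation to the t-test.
Power ≈ 0.46

Power calculation (two-sample t-test, normal approximation):
z_β = d · √(n/2) - z_{α/2}
z_β = 0.27 · √(65/2) - 1.645
z_β = 0.27 · 5.701 - 1.645
z_β = -0.106

Power = Φ(z_β) = Φ(-0.106) ≈ 0.458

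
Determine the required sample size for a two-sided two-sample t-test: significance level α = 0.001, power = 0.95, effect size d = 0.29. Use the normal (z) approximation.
n = 580 per group

Sample size formula (two-sample t-test, normal approximation):
n = 2 · ((z_{α/2} + z_β) / d)²

z_{α/2} = 3.291 (for α = 0.001, two-sided)
z_β = 1.645 (for power = 0.95)
d = 0.29

n = 2 · ((3.291 + 1.645) / 0.29)²
n = 2 · (17.021)²
n ≈ 579.43
Round up to the next whole number: n = 580 per group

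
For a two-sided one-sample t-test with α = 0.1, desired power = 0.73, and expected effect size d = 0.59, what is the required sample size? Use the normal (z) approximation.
n = 15

Sample size formula (one-sample t-test, normal approximation):
n = ((z_{α/2} + z_β) / d)²

z_{α/2} = 1.645 (for α = 0.1, two-sided)
z_β = 0.613 (for power = 0.73)
d = 0.59

n = ((1.645 + 0.613) / 0.59)²
n = (3.827)²
n ≈ 14.65
Round up to the next whole number: n = 15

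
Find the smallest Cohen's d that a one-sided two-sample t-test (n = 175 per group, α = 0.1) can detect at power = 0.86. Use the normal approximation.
d ≈ 0.25

Minimum detectable effect (two-sample t-test, normal approximation):
d = (z_α + z_β) / √(n/2)
d = (1.282 + 1.080) / √(175/2)
d = 2.362 / 9.354
d ≈ 0.25

By Cohen's convention (0.2 small / 0.5 medium / 0.8 large): small effect.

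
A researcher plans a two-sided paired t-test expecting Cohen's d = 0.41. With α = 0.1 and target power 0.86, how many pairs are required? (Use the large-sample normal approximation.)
n = 45 pairs

Sample size formula (paired t-test, normal approximation):
n = ((z_{α/2} + z_β) / d)²

z_{α/2} = 1.645 (for α = 0.1, two-sided)
z_β = 1.080 (for power = 0.86)
d = 0.41

n = ((1.645 + 1.080) / 0.41)²
n = (6.646)²
n ≈ 44.17
Round up to the next whole number: n = 45 pairs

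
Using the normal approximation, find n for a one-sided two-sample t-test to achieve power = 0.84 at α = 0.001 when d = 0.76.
n = 58 per group

Sample size formula (two-sample t-test, normal approximation):
n = 2 · ((z_α + z_β) / d)²

z_α = 3.090 (for α = 0.001, one-sided)
z_β = 0.994 (for power = 0.84)
d = 0.76

n = 2 · ((3.090 + 0.994) / 0.76)²
n = 2 · (5.374)²
n ≈ 57.76
Round up to the next whole number: n = 58 per group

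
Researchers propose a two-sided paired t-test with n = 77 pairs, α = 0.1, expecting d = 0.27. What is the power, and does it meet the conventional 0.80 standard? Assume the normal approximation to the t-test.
Power ≈ 0.77; the study is underpowered (power < 0.80)

Power calculation (paired t-test, normal approximation):
z_β = d · √n - z_{α/2}
z_β = 0.27 · √77 - 1.645
z_β = 0.27 · 8.775 - 1.645
z_β = 0.724

Power = Φ(z_β) = Φ(0.724) ≈ 0.766

Effect size d = 0.27 is small by Cohen's convention (0.2/0.5/0.8).

Threshold: power ≥ 0.80 is conventionally adequate.
Power ≈ 0.77 → the study is underpowered (power < 0.80).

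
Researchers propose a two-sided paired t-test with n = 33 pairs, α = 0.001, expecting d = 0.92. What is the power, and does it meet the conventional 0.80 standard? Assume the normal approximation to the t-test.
Power ≈ 0.98; the study is adequately powered (power ≥ 0.80)

Power calculation (paired t-test, normal approximation):
z_β = d · √n - z_{α/2}
z_β = 0.92 · √33 - 3.291
z_β = 0.92 · 5.745 - 3.291
z_β = 1.994

Power = Φ(z_β) = Φ(1.994) ≈ 0.977

Effect size d = 0.92 is large by Cohen's convention (0.2/0.5/0.8).

Threshold: power ≥ 0.80 is conventionally adequate.
Power ≈ 0.98 → the study is adequately powered (power ≥ 0.80).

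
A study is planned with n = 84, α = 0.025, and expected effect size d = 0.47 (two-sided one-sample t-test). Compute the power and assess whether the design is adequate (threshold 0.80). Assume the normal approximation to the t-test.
Power ≈ 0.98; the study is adequately powered (power ≥ 0.80)

Power calculation (one-sample t-test, normal approximation):
z_β = d · √n - z_{α/2}
z_β = 0.47 · √84 - 2.241
z_β = 0.47 · 9.165 - 2.241
z_β = 2.066

Power = Φ(z_β) = Φ(2.066) ≈ 0.981

Effect size d = 0.47 is small by Cohen's convention (0.2/0.5/0.8).

Threshold: power ≥ 0.80 is conventionally adequate.
Power ≈ 0.98 → the study is adequately powered (power ≥ 0.80).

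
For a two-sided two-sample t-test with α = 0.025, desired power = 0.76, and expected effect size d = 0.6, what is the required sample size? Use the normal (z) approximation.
n = 49 per group

Sample size formula (two-sample t-test, normal approximation):
n = 2 · ((z_{α/2} + z_β) / d)²

z_{α/2} = 2.241 (for α = 0.025, two-sided)
z_β = 0.706 (for power = 0.76)
d = 0.6

n = 2 · ((2.241 + 0.706) / 0.6)²
n = 2 · (4.912)²
n ≈ 48.26
Round up to the next whole number: n = 49 per group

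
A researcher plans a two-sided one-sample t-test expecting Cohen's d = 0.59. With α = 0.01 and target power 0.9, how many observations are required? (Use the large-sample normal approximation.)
n = 43

Sample size formula (one-sample t-test, normal approximation):
n = ((z_{α/2} + z_β) / d)²

z_{α/2} = 2.576 (for α = 0.01, two-sided)
z_β = 1.282 (for power = 0.9)
d = 0.59

n = ((2.576 + 1.282) / 0.59)²
n = (6.539)²
n ≈ 42.76
Round up to the next whole number: n = 43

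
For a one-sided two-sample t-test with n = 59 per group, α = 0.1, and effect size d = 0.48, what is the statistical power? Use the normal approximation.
Power ≈ 0.91

Power calculation (two-sample t-test, normal approximation):
z_β = d · √(n/2) - z_α
z_β = 0.48 · √(59/2) - 1.282
z_β = 0.48 · 5.431 - 1.282
z_β = 1.326

Power = Φ(z_β) = Φ(1.326) ≈ 0.907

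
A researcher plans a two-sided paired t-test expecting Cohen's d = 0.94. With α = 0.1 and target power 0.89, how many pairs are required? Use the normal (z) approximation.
n = 10 pairs

Sample size formula (paired t-test, normal approximation):
n = ((z_{α/2} + z_β) / d)²

z_{α/2} = 1.645 (for α = 0.1, two-sided)
z_β = 1.227 (for power = 0.89)
d = 0.94

n = ((1.645 + 1.227) / 0.94)²
n = (3.055)²
n ≈ 9.33
Round up to the next whole number: n = 10 pairs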